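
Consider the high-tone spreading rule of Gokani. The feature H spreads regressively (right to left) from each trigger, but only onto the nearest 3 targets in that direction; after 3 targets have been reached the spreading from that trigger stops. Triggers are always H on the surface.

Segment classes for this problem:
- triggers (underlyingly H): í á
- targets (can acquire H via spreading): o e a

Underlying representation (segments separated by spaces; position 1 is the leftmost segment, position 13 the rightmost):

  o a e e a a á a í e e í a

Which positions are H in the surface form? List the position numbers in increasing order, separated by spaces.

4 5 6 7 8 9 10 11 12

From /á/ at 7 leftward: 6 /a/ → H; 5 /a/ → H; 4 /e/ → H; bound reached.
From /í/ at 9 leftward: 8 /a/ → H; 7 /á/ is itself a trigger — this domain ends here.
From /í/ at 12 leftward: 11 /e/ → H; 10 /e/ → H; 9 /í/ is itself a trigger — this domain ends here.
Targets with no active source: positions 1 2 3 13 stay [-high tone].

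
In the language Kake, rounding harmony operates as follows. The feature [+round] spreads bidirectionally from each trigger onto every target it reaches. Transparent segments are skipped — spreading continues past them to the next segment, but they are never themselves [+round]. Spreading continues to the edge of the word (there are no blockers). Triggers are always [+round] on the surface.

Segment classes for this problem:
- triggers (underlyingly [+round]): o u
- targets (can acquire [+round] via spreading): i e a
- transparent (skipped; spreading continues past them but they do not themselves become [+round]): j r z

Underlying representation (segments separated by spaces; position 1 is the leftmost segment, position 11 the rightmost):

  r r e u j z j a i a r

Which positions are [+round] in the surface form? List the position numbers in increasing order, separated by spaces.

From /u/ at 4 rightward: 5 /j/ transparent; 6 /z/ transparent; 7 /j/ transparent; 8 /a/ → [+round]; 9 /i/ → [+round]; 10 /a/ → [+round]; 11 /r/ transparent; word edge.
From /u/ at 4 leftward: 3 /e/ → [+round]; 2 /r/ transparent; 1 /r/ transparent; word edge.

3 4 8 9 10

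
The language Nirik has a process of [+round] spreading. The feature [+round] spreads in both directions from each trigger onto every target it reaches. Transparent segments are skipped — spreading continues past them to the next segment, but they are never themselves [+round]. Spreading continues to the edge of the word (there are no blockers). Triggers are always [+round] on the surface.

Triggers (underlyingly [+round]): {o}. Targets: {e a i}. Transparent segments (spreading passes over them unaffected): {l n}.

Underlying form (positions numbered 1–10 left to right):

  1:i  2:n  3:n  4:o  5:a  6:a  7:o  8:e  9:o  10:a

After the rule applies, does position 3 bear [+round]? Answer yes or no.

no

From /o/ at 4 rightward: 5 /a/ → [+round]; 6 /a/ → [+round]; 7 /o/ is itself a trigger — this domain ends here.
From /o/ at 4 leftward: 3 /n/ transparent; 2 /n/ transparent; 1 /i/ → [+round]; word edge.
From /o/ at 7 rightward: 8 /e/ → [+round]; 9 /o/ is itself a trigger — this domain ends here.
From /o/ at 7 leftward: 6 /a/ → [+round]; 5 /a/ → [+round]; 4 /o/ is itself a trigger — this domain ends here.
From /o/ at 9 rightward: 10 /a/ → [+round]; word edge.
From /o/ at 9 leftward: 8 /e/ → [+round]; 7 /o/ is itself a trigger — this domain ends here.
[+round] positions on the surface: 1 4 5 6 7 8 9 10.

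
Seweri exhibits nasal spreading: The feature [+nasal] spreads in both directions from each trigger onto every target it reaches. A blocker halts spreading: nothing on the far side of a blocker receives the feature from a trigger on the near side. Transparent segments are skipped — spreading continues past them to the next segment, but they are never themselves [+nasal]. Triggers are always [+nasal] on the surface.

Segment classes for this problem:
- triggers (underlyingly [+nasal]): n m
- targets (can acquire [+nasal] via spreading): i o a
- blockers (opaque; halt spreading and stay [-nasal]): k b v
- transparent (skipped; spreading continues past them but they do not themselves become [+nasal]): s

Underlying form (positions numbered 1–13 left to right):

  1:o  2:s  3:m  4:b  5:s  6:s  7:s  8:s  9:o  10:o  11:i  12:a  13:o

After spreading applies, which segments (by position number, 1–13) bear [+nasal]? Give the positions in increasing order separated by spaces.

From /m/ at 3 rightward: 4 /b/ blocks.
From /m/ at 3 leftward: 2 /s/ transparent; 1 /o/ → [+nasal]; word edge.
Targets with no active source: positions 9 10 11 12 13 stay [-nasal].

1 3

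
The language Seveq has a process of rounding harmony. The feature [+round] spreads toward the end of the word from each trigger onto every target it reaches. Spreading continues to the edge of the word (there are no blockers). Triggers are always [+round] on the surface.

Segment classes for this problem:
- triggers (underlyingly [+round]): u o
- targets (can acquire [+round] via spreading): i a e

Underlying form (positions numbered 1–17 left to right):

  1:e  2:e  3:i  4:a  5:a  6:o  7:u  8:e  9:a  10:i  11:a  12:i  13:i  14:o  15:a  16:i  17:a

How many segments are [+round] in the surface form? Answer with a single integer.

From /o/ at 6 rightward: 7 /u/ is itself a trigger — this domain ends here.
From /u/ at 7 rightward: 8 /e/ → [+round]; 9 /a/ → [+round]; 10 /i/ → [+round]; 11 /a/ → [+round]; 12 /i/ → [+round]; 13 /i/ → [+round]; 14 /o/ is itself a trigger — this domain ends here.
From /o/ at 14 rightward: 15 /a/ → [+round]; 16 /i/ → [+round]; 17 /a/ → [+round]; word edge.
Targets with no active source: positions 1 2 3 4 5 stay [-round].
[+round] positions on the surface: 6 7 8 9 10 11 12 13 14 15 16 17.

12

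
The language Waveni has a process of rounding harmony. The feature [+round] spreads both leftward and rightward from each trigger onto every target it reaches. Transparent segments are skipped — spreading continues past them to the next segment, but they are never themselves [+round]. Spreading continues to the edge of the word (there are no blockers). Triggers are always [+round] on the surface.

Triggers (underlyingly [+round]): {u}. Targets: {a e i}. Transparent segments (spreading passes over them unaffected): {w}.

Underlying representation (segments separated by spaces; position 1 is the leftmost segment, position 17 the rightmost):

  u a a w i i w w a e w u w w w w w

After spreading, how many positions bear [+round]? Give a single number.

From /u/ at 1 rightward: 2 /a/ → [+round]; 3 /a/ → [+round]; 4 /w/ transparent; 5 /i/ → [+round]; 6 /i/ → [+round]; 7 /w/ transparent; 8 /w/ transparent; 9 /a/ → [+round]; 10 /e/ → [+round]; 11 /w/ transparent; 12 /u/ is itself a trigger — this domain ends here.
From /u/ at 1 leftward: word edge.
From /u/ at 12 rightward: 13 /w/ transparent; 14 /w/ transparent; 15 /w/ transparent; 16 /w/ transparent; 17 /w/ transparent; word edge.
From /u/ at 12 leftward: 11 /w/ transparent; 10 /e/ → [+round]; 9 /a/ → [+round]; 8 /w/ transparent; 7 /w/ transparent; 6 /i/ → [+round]; 5 /i/ → [+round]; 4 /w/ transparent; 3 /a/ → [+round]; 2 /a/ → [+round]; 1 /u/ is itself a trigger — this domain ends here.
[+round] positions on the surface: 1 2 3 5 6 9 10 12.

8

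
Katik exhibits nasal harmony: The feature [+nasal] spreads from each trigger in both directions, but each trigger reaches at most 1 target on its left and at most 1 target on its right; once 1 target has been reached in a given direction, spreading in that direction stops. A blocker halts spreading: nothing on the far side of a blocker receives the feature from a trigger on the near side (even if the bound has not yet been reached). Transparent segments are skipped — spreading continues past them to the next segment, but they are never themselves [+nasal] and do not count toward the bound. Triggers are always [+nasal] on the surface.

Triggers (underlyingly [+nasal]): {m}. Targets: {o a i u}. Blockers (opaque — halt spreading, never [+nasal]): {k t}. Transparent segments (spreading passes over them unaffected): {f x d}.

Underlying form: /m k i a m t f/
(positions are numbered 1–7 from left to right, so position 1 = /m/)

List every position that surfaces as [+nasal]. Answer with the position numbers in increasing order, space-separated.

1 4 5

From /m/ at 1 rightward: 2 /k/ blocks.
From /m/ at 1 leftward: word edge.
From /m/ at 5 rightward: 6 /t/ blocks.
From /m/ at 5 leftward: 4 /a/ → [+nasal]; bound reached.
Target with no active source: position 3 stays [-nasal].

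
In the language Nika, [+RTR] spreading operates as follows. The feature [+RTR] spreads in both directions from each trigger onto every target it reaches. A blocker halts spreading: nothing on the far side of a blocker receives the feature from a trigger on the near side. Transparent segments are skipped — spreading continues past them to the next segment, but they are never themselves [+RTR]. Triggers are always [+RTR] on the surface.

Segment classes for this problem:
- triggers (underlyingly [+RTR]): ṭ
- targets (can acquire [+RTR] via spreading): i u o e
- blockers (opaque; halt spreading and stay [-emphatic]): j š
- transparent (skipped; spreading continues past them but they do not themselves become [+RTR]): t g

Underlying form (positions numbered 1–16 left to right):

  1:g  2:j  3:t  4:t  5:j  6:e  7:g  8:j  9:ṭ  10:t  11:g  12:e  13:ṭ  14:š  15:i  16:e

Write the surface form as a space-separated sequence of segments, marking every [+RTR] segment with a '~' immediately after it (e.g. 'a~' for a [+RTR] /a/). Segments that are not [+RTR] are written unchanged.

g j t t j e g j ṭ~ t g e~ ṭ~ š i e

From /ṭ/ at 9 rightward: 10 /t/ transparent; 11 /g/ transparent; 12 /e/ → [+RTR]; 13 /ṭ/ is itself a trigger — this domain ends here.
From /ṭ/ at 9 leftward: 8 /j/ blocks.
From /ṭ/ at 13 rightward: 14 /š/ blocks.
From /ṭ/ at 13 leftward: 12 /e/ → [+RTR]; 11 /g/ transparent; 10 /t/ transparent; 9 /ṭ/ is itself a trigger — this domain ends here.
Targets with no active source: positions 6 15 16 stay [-emphatic].
[+RTR] positions on the surface: 9 12 13.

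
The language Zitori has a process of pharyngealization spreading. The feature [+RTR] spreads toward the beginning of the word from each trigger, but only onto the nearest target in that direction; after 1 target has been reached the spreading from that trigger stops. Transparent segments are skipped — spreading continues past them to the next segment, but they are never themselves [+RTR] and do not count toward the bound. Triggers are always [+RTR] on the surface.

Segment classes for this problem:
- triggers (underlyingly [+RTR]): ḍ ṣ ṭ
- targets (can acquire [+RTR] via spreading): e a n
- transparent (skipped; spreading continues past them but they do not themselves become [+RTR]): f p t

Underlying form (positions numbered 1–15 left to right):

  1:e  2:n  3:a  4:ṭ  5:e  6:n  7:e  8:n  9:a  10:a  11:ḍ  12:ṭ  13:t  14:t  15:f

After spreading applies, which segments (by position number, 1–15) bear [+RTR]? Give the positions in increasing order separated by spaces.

From /ṭ/ at 4 leftward: 3 /a/ → [+RTR]; bound reached.
From /ḍ/ at 11 leftward: 10 /a/ → [+RTR]; bound reached.
From /ṭ/ at 12 leftward: 11 /ḍ/ is itself a trigger — this domain ends here.
Targets with no active source: positions 1 2 5 6 7 8 9 stay [-emphatic].

3 4 10 11 12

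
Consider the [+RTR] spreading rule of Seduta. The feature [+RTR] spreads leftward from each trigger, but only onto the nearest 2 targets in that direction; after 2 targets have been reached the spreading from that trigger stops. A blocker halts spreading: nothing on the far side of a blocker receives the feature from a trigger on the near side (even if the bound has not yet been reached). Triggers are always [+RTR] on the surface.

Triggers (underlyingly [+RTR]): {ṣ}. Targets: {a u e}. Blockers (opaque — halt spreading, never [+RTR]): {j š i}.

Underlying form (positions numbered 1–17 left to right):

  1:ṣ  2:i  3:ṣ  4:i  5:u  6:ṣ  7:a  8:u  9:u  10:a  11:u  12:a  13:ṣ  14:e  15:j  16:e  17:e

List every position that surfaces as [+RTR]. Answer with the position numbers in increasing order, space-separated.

From /ṣ/ at 1 leftward: word edge.
From /ṣ/ at 3 leftward: 2 /i/ blocks.
From /ṣ/ at 6 leftward: 5 /u/ → [+RTR]; 4 /i/ blocks.
From /ṣ/ at 13 leftward: 12 /a/ → [+RTR]; 11 /u/ → [+RTR]; bound reached.
Targets with no active source: positions 7 8 9 10 14 16 17 stay [-emphatic].

1 3 5 6 11 12 13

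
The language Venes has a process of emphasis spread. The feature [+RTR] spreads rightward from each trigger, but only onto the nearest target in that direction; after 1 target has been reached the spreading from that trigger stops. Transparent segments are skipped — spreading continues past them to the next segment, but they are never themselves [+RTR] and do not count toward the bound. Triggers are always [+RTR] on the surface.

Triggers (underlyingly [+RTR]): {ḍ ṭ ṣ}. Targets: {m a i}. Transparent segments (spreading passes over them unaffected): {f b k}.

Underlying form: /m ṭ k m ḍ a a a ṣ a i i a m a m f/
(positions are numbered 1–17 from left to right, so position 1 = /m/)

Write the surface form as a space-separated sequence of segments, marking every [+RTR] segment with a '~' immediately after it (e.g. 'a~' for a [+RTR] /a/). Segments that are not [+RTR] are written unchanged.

From /ṭ/ at 2 rightward: 3 /k/ transparent; 4 /m/ → [+RTR]; bound reached.
From /ḍ/ at 5 rightward: 6 /a/ → [+RTR]; bound reached.
From /ṣ/ at 9 rightward: 10 /a/ → [+RTR]; bound reached.
Targets with no active source: positions 1 7 8 11 12 13 14 15 16 stay [-emphatic].
[+RTR] positions on the surface: 2 4 5 6 9 10.

m ṭ~ k m~ ḍ~ a~ a a ṣ~ a~ i i a m a m f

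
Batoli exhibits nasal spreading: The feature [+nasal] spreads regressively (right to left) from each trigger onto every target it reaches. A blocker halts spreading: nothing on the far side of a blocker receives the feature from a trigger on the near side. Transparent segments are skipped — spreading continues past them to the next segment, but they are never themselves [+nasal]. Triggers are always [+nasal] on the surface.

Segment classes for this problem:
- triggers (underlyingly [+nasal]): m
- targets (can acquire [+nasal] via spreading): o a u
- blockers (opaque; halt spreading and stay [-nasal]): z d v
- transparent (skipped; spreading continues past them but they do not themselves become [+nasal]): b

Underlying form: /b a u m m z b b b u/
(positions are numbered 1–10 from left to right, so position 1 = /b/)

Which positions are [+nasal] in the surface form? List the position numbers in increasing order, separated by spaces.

From /m/ at 4 leftward: 3 /u/ → [+nasal]; 2 /a/ → [+nasal]; 1 /b/ transparent; word edge.
From /m/ at 5 leftward: 4 /m/ is itself a trigger — this domain ends here.
Target with no active source: position 10 stays [-nasal].

2 3 4 5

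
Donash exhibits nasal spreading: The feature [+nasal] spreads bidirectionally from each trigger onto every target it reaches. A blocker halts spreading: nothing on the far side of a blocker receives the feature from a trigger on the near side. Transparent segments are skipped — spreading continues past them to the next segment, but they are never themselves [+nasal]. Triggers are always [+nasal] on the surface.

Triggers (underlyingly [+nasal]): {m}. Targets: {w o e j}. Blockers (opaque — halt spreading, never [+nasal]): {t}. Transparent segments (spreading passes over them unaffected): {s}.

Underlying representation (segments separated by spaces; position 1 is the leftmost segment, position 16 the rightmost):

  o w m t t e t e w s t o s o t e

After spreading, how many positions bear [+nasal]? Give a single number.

3

From /m/ at 3 rightward: 4 /t/ blocks.
From /m/ at 3 leftward: 2 /w/ → [+nasal]; 1 /o/ → [+nasal]; word edge.
Targets with no active source: positions 6 8 9 12 14 16 stay [-nasal].
[+nasal] positions on the surface: 1 2 3.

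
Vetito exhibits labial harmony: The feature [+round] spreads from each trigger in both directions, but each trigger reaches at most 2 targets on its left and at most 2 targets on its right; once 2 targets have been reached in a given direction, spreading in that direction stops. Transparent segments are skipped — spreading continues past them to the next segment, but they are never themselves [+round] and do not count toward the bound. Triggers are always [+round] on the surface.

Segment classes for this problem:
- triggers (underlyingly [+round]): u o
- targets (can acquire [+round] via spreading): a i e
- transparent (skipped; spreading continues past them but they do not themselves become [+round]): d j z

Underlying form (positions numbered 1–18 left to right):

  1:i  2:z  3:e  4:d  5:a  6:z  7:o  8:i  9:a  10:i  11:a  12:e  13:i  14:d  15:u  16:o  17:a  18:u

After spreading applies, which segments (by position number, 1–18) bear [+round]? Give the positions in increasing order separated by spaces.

From /o/ at 7 rightward: 8 /i/ → [+round]; 9 /a/ → [+round]; bound reached.
From /o/ at 7 leftward: 6 /z/ transparent; 5 /a/ → [+round]; 4 /d/ transparent; 3 /e/ → [+round]; bound reached.
From /u/ at 15 rightward: 16 /o/ is itself a trigger — this domain ends here.
From /u/ at 15 leftward: 14 /d/ transparent; 13 /i/ → [+round]; 12 /e/ → [+round]; bound reached.
From /o/ at 16 rightward: 17 /a/ → [+round]; 18 /u/ is itself a trigger — this domain ends here.
From /o/ at 16 leftward: 15 /u/ is itself a trigger — this domain ends here.
From /u/ at 18 rightward: word edge.
From /u/ at 18 leftward: 17 /a/ → [+round]; 16 /o/ is itself a trigger — this domain ends here.
Targets with no active source: positions 1 10 11 stay [-round].

3 5 7 8 9 12 13 15 16 17 18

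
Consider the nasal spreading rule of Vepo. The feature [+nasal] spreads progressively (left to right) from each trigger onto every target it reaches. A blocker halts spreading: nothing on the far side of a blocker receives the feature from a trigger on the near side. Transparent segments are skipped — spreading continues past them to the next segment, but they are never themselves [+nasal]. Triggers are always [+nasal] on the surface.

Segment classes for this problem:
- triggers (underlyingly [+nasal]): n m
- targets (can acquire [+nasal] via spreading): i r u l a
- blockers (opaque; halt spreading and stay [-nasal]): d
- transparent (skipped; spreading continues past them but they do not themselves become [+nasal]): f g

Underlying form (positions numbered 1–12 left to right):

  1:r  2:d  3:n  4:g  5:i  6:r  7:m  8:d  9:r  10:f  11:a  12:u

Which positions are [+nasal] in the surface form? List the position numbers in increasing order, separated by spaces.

From /n/ at 3 rightward: 4 /g/ transparent; 5 /i/ → [+nasal]; 6 /r/ → [+nasal]; 7 /m/ is itself a trigger — this domain ends here.
From /m/ at 7 rightward: 8 /d/ blocks.
Targets with no active source: positions 1 9 11 12 stay [-nasal].

3 5 6 7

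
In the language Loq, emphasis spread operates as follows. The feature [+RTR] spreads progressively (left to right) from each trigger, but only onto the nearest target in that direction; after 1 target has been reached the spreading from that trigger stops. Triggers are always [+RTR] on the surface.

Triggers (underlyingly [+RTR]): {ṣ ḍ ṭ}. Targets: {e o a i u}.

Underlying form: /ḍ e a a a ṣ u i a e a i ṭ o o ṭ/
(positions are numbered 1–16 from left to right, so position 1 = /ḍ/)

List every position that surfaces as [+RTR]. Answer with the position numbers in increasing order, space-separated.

From /ḍ/ at 1 rightward: 2 /e/ → [+RTR]; bound reached.
From /ṣ/ at 6 rightward: 7 /u/ → [+RTR]; bound reached.
From /ṭ/ at 13 rightward: 14 /o/ → [+RTR]; bound reached.
From /ṭ/ at 16 rightward: word edge.
Targets with no active source: positions 3 4 5 8 9 10 11 12 15 stay [-emphatic].

1 2 6 7 13 14 16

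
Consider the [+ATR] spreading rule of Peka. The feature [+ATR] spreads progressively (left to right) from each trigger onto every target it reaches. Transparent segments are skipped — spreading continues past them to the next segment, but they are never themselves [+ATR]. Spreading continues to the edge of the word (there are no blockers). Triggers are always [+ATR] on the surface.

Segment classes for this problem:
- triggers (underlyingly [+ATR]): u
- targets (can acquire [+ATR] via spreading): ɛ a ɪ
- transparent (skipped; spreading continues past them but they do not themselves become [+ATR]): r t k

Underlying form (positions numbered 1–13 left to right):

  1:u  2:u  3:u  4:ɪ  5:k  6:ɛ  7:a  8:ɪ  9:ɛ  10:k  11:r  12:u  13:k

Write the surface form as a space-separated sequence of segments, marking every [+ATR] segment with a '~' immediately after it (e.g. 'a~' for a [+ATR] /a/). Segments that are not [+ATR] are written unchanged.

From /u/ at 1 rightward: 2 /u/ is itself a trigger — this domain ends here.
From /u/ at 2 rightward: 3 /u/ is itself a trigger — this domain ends here.
From /u/ at 3 rightward: 4 /ɪ/ → [+ATR]; 5 /k/ transparent; 6 /ɛ/ → [+ATR]; 7 /a/ → [+ATR]; 8 /ɪ/ → [+ATR]; 9 /ɛ/ → [+ATR]; 10 /k/ transparent; 11 /r/ transparent; 12 /u/ is itself a trigger — this domain ends here.
From /u/ at 12 rightward: 13 /k/ transparent; word edge.
[+ATR] positions on the surface: 1 2 3 4 6 7 8 9 12.

u~ u~ u~ ɪ~ k ɛ~ a~ ɪ~ ɛ~ k r u~ k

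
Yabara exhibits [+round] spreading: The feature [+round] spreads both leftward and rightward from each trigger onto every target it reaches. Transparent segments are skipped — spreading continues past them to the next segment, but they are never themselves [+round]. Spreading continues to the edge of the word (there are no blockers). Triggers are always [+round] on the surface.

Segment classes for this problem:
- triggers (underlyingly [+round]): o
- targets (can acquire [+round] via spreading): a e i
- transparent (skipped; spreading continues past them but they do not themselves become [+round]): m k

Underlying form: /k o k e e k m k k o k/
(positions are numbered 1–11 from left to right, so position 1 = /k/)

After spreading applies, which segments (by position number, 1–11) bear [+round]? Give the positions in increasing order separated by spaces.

2 4 5 10

From /o/ at 2 rightward: 3 /k/ transparent; 4 /e/ → [+round]; 5 /e/ → [+round]; 6 /k/ transparent; 7 /m/ transparent; 8 /k/ transparent; 9 /k/ transparent; 10 /o/ is itself a trigger — this domain ends here.
From /o/ at 2 leftward: 1 /k/ transparent; word edge.
From /o/ at 10 rightward: 11 /k/ transparent; word edge.
From /o/ at 10 leftward: 9 /k/ transparent; 8 /k/ transparent; 7 /m/ transparent; 6 /k/ transparent; 5 /e/ → [+round]; 4 /e/ → [+round]; 3 /k/ transparent; 2 /o/ is itself a trigger — this domain ends here.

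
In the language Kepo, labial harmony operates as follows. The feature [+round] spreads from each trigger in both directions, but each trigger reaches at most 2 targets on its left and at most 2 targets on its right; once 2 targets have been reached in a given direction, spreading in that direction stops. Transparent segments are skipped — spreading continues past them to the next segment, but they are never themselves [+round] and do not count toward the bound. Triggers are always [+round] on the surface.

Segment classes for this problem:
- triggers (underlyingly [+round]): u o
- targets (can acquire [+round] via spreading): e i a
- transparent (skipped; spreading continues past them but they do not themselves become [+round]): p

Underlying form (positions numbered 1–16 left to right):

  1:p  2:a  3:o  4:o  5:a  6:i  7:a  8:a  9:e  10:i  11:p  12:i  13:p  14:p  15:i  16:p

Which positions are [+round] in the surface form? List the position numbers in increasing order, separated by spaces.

2 3 4 5 6

From /o/ at 3 rightward: 4 /o/ is itself a trigger — this domain ends here.
From /o/ at 3 leftward: 2 /a/ → [+round]; 1 /p/ transparent; word edge.
From /o/ at 4 rightward: 5 /a/ → [+round]; 6 /i/ → [+round]; bound reached.
From /o/ at 4 leftward: 3 /o/ is itself a trigger — this domain ends here.
Targets with no active source: positions 7 8 9 10 12 15 stay [-round].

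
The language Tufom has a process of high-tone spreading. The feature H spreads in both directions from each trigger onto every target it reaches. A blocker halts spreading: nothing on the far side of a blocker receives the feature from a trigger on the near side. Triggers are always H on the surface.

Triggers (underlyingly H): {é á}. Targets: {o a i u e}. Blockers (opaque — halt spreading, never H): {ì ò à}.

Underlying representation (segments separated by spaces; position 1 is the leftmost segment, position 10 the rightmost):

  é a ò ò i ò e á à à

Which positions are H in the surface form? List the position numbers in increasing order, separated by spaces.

From /é/ at 1 rightward: 2 /a/ → H; 3 /ò/ blocks.
From /é/ at 1 leftward: word edge.
From /á/ at 8 rightward: 9 /à/ blocks.
From /á/ at 8 leftward: 7 /e/ → H; 6 /ò/ blocks.
Target with no active source: position 5 stays [-high tone].

1 2 7 8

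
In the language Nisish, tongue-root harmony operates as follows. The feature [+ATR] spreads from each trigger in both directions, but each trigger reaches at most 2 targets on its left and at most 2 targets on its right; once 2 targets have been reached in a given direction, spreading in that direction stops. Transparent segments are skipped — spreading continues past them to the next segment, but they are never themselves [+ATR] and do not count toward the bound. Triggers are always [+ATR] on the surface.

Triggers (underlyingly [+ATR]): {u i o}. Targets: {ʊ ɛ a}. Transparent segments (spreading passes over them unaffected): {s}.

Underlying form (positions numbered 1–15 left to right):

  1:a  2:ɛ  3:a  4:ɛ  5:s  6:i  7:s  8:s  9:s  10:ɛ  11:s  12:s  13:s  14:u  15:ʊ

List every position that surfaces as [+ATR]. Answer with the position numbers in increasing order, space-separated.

From /i/ at 6 rightward: 7 /s/ transparent; 8 /s/ transparent; 9 /s/ transparent; 10 /ɛ/ → [+ATR]; 11 /s/ transparent; 12 /s/ transparent; 13 /s/ transparent; 14 /u/ is itself a trigger — this domain ends here.
From /i/ at 6 leftward: 5 /s/ transparent; 4 /ɛ/ → [+ATR]; 3 /a/ → [+ATR]; bound reached.
From /u/ at 14 rightward: 15 /ʊ/ → [+ATR]; word edge.
From /u/ at 14 leftward: 13 /s/ transparent; 12 /s/ transparent; 11 /s/ transparent; 10 /ɛ/ → [+ATR]; 9 /s/ transparent; 8 /s/ transparent; 7 /s/ transparent; 6 /i/ is itself a trigger — this domain ends here.
Targets with no active source: positions 1 2 stay [-ATR].

3 4 6 10 14 15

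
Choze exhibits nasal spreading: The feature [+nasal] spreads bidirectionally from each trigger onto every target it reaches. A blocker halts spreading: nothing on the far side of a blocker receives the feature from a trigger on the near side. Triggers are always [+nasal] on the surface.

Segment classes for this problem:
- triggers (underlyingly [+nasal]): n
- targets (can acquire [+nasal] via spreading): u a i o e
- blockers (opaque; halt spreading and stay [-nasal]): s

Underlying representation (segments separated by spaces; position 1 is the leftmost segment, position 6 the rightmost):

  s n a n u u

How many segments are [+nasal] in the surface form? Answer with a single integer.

From /n/ at 2 rightward: 3 /a/ → [+nasal]; 4 /n/ is itself a trigger — this domain ends here.
From /n/ at 2 leftward: 1 /s/ blocks.
From /n/ at 4 rightward: 5 /u/ → [+nasal]; 6 /u/ → [+nasal]; word edge.
From /n/ at 4 leftward: 3 /a/ → [+nasal]; 2 /n/ is itself a trigger — this domain ends here.
[+nasal] positions on the surface: 2 3 4 5 6.

5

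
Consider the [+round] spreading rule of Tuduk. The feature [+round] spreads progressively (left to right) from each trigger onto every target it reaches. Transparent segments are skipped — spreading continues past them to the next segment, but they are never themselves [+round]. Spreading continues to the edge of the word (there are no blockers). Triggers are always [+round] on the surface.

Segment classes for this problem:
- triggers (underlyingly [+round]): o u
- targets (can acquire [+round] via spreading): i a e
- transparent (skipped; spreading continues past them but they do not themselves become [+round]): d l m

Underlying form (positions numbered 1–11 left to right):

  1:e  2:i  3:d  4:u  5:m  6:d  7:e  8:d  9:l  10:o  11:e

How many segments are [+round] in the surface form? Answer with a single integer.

From /u/ at 4 rightward: 5 /m/ transparent; 6 /d/ transparent; 7 /e/ → [+round]; 8 /d/ transparent; 9 /l/ transparent; 10 /o/ is itself a trigger — this domain ends here.
From /o/ at 10 rightward: 11 /e/ → [+round]; word edge.
Targets with no active source: positions 1 2 stay [-round].
[+round] positions on the surface: 4 7 10 11.

4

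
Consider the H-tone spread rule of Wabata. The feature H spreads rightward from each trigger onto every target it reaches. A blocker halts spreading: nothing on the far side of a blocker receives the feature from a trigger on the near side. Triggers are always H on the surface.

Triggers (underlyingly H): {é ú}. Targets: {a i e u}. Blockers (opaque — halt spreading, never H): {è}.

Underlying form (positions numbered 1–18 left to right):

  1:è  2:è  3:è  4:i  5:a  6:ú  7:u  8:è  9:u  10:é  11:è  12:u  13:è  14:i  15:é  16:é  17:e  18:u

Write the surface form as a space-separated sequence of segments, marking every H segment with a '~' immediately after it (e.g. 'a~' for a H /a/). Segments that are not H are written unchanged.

è è è i a ú~ u~ è u é~ è u è i é~ é~ e~ u~

From /ú/ at 6 rightward: 7 /u/ → H; 8 /è/ blocks.
From /é/ at 10 rightward: 11 /è/ blocks.
From /é/ at 15 rightward: 16 /é/ is itself a trigger — this domain ends here.
From /é/ at 16 rightward: 17 /e/ → H; 18 /u/ → H; word edge.
Targets with no active source: positions 4 5 9 12 14 stay [-high tone].
H positions on the surface: 6 7 10 15 16 17 18.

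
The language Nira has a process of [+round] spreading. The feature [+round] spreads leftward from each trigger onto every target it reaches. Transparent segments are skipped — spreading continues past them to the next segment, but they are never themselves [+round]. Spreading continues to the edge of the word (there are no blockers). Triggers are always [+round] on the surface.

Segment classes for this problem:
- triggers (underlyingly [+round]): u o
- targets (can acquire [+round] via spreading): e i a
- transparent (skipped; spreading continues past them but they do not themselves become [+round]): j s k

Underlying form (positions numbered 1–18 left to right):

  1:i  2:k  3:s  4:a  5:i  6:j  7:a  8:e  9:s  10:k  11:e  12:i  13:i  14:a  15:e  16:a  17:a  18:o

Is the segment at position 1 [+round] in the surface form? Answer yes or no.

yes

From /o/ at 18 leftward: 17 /a/ → [+round]; 16 /a/ → [+round]; 15 /e/ → [+round]; 14 /a/ → [+round]; 13 /i/ → [+round]; 12 /i/ → [+round]; 11 /e/ → [+round]; 10 /k/ transparent; 9 /s/ transparent; 8 /e/ → [+round]; 7 /a/ → [+round]; 6 /j/ transparent; 5 /i/ → [+round]; 4 /a/ → [+round]; 3 /s/ transparent; 2 /k/ transparent; 1 /i/ → [+round]; word edge.
[+round] positions on the surface: 1 4 5 7 8 11 12 13 14 15 16 17 18.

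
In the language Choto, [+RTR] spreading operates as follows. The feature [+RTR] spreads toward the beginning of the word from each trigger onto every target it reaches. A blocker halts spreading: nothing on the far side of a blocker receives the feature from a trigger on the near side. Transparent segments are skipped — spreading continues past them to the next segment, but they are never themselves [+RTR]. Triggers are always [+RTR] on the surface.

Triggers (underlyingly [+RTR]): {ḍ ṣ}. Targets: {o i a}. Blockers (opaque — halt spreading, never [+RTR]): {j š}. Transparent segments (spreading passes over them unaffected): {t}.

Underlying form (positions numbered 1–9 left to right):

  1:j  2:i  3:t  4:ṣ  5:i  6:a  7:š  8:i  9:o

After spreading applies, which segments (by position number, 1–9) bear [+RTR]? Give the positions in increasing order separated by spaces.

2 4

From /ṣ/ at 4 leftward: 3 /t/ transparent; 2 /i/ → [+RTR]; 1 /j/ blocks.
Targets with no active source: positions 5 6 8 9 stay [-emphatic].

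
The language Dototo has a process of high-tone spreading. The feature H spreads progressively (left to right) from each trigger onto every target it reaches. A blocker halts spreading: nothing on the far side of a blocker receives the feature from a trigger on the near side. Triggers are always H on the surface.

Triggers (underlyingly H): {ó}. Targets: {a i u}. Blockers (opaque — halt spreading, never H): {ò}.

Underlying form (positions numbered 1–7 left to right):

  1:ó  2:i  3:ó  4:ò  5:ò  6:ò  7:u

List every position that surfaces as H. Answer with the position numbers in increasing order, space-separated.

From /ó/ at 1 rightward: 2 /i/ → H; 3 /ó/ is itself a trigger — this domain ends here.
From /ó/ at 3 rightward: 4 /ò/ blocks.
Target with no active source: position 7 stays [-high tone].

1 2 3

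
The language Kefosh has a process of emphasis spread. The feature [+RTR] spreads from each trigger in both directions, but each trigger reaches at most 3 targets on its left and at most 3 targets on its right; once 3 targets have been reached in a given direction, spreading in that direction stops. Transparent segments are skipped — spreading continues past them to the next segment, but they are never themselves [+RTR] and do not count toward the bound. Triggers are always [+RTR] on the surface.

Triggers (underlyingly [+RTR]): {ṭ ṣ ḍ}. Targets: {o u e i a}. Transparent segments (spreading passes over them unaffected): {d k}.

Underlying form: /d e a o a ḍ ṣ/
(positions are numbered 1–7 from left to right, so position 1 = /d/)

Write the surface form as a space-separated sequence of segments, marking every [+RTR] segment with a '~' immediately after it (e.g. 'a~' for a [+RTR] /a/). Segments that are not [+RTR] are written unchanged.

From /ḍ/ at 6 rightward: 7 /ṣ/ is itself a trigger — this domain ends here.
From /ḍ/ at 6 leftward: 5 /a/ → [+RTR]; 4 /o/ → [+RTR]; 3 /a/ → [+RTR]; bound reached.
From /ṣ/ at 7 rightward: word edge.
From /ṣ/ at 7 leftward: 6 /ḍ/ is itself a trigger — this domain ends here.
Target with no active source: position 2 stays [-emphatic].
[+RTR] positions on the surface: 3 4 5 6 7.

d e a~ o~ a~ ḍ~ ṣ~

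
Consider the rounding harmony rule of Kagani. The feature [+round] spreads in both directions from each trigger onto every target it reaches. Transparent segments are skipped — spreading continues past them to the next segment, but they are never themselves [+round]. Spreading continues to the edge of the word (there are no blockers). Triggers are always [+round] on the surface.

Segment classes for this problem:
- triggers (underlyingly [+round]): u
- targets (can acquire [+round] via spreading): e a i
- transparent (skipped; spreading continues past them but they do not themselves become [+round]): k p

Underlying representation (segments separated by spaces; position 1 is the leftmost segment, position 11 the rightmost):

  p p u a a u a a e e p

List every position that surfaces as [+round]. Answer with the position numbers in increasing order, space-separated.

From /u/ at 3 rightward: 4 /a/ → [+round]; 5 /a/ → [+round]; 6 /u/ is itself a trigger — this domain ends here.
From /u/ at 3 leftward: 2 /p/ transparent; 1 /p/ transparent; word edge.
From /u/ at 6 rightward: 7 /a/ → [+round]; 8 /a/ → [+round]; 9 /e/ → [+round]; 10 /e/ → [+round]; 11 /p/ transparent; word edge.
From /u/ at 6 leftward: 5 /a/ → [+round]; 4 /a/ → [+round]; 3 /u/ is itself a trigger — this domain ends here.

3 4 5 6 7 8 9 10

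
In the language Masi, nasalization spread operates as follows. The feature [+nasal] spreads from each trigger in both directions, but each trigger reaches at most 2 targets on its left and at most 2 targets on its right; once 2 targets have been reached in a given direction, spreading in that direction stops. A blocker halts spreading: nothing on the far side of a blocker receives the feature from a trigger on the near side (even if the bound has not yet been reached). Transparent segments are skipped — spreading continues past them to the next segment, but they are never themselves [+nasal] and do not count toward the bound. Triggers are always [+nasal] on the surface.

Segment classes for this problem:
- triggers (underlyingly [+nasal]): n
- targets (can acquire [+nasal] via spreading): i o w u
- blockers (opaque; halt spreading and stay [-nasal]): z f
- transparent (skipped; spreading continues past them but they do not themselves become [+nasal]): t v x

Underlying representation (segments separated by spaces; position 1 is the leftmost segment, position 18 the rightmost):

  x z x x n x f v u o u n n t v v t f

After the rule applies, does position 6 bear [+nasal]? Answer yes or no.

no

From /n/ at 5 rightward: 6 /x/ transparent; 7 /f/ blocks.
From /n/ at 5 leftward: 4 /x/ transparent; 3 /x/ transparent; 2 /z/ blocks.
From /n/ at 12 rightward: 13 /n/ is itself a trigger — this domain ends here.
From /n/ at 12 leftward: 11 /u/ → [+nasal]; 10 /o/ → [+nasal]; bound reached.
From /n/ at 13 rightward: 14 /t/ transparent; 15 /v/ transparent; 16 /v/ transparent; 17 /t/ transparent; 18 /f/ blocks.
From /n/ at 13 leftward: 12 /n/ is itself a trigger — this domain ends here.
Target with no active source: position 9 stays [-nasal].
[+nasal] positions on the surface: 5 10 11 12 13.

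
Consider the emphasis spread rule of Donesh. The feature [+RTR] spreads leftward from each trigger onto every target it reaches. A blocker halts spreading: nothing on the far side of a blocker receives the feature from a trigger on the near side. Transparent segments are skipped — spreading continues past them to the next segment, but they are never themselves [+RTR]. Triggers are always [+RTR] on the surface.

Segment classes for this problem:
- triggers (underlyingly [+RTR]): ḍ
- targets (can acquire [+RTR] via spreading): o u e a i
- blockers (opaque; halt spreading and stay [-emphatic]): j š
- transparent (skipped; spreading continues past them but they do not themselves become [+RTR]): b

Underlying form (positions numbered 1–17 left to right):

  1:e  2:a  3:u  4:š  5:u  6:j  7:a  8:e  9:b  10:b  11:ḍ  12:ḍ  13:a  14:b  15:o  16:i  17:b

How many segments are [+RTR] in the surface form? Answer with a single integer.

4

From /ḍ/ at 11 leftward: 10 /b/ transparent; 9 /b/ transparent; 8 /e/ → [+RTR]; 7 /a/ → [+RTR]; 6 /j/ blocks.
From /ḍ/ at 12 leftward: 11 /ḍ/ is itself a trigger — this domain ends here.
Targets with no active source: positions 1 2 3 5 13 15 16 stay [-emphatic].
[+RTR] positions on the surface: 7 8 11 12.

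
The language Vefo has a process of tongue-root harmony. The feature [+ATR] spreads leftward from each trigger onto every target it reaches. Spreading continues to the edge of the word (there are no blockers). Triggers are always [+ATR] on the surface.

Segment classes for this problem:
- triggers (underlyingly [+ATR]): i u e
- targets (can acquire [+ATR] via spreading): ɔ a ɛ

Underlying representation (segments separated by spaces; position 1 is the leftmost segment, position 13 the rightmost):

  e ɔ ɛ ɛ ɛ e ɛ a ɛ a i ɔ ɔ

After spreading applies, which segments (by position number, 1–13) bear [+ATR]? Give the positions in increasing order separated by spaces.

From /e/ at 1 leftward: word edge.
From /e/ at 6 leftward: 5 /ɛ/ → [+ATR]; 4 /ɛ/ → [+ATR]; 3 /ɛ/ → [+ATR]; 2 /ɔ/ → [+ATR]; 1 /e/ is itself a trigger — this domain ends here.
From /i/ at 11 leftward: 10 /a/ → [+ATR]; 9 /ɛ/ → [+ATR]; 8 /a/ → [+ATR]; 7 /ɛ/ → [+ATR]; 6 /e/ is itself a trigger — this domain ends here.
Targets with no active source: positions 12 13 stay [-ATR].

1 2 3 4 5 6 7 8 9 10 11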